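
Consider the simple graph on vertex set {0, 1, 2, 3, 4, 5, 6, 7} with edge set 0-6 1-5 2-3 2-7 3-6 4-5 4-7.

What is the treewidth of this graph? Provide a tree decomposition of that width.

Treewidth 1.
One optimal decomposition is:
Bags: B1 = {0, 6}  B2 = {3, 6}  B3 = {2, 3}  B4 = {2, 7}  B5 = {4, 7}  B6 = {4, 5}  B7 = {1, 5}
Tree: B1–B2, B2–B3, B3–B4, B4–B5, B5–B6, B6–B7

Every bag has size at most 2, so the width is 2 − 1 = 1 and tw(G) ≤ 1. G has an edge, so its treewidth is at least 1. Hence tw(G) = 1 exactly.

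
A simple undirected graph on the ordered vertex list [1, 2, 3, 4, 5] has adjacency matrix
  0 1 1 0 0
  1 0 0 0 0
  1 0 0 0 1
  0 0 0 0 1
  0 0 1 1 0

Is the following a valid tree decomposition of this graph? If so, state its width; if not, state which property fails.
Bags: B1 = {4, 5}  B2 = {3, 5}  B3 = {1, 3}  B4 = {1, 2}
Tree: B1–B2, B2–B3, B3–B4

Vertex coverage: the bags together contain {1, 2, 3, 4, 5}, the full vertex set. Edge coverage: each edge of G has both endpoints in at least one bag. Running intersection: for every vertex, the bags containing it form a connected subtree. All three properties hold, so this is a valid tree decomposition of width max|bag| − 1 = 1, and hence tw(G) ≤ 1.

Yes; width 1.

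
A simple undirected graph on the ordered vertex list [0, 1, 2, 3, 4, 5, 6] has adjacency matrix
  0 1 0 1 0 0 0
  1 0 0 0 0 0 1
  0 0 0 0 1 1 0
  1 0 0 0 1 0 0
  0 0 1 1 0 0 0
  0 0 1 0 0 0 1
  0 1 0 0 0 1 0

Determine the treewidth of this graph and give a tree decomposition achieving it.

Treewidth 2.
One optimal decomposition is:
Bags: B1 = {2, 3, 4}  B2 = {2, 3, 5}  B3 = {3, 5, 6}  B4 = {1, 3, 6}  B5 = {0, 1, 3}
Tree: B1–B2, B2–B3, B3–B4, B4–B5

The largest bag has 3 vertices, giving width 2; this decomposition certifies tw(G) ≤ 2. The edges 3–4–2–5–6–1–0–3 form a cycle, so G is not a tree and its treewidth is at least 2. The upper and lower bounds meet at 2, so that is the treewidth.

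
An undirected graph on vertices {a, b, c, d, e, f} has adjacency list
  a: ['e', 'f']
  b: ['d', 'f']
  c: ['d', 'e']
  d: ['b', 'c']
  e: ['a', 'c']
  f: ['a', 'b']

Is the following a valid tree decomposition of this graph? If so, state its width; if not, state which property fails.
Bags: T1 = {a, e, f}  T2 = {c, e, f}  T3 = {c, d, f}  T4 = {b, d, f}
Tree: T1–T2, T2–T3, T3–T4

Yes; width 2.

Every vertex of G appears in some bag (union = {a, b, c, d, e, f}); every edge is covered by a bag; and for each vertex v the set of bags containing v is connected in the bag tree. The decomposition is therefore valid. The largest bag has 3 vertices, so the width is 2.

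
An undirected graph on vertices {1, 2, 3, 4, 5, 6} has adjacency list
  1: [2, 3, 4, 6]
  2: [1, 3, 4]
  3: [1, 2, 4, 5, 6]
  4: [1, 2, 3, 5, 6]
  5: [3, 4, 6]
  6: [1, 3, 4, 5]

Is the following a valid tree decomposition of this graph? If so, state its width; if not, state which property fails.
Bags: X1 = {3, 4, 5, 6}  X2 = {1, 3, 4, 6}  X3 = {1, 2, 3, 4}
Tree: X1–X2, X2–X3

Checking the three conditions: (i) the bags cover all of {1, 2, 3, 4, 5, 6}; (ii) for each edge, some bag contains both endpoints; (iii) the bags containing any fixed vertex form a subtree. All hold, so the decomposition is valid with width 4 − 1 = 3.

Yes; width 3.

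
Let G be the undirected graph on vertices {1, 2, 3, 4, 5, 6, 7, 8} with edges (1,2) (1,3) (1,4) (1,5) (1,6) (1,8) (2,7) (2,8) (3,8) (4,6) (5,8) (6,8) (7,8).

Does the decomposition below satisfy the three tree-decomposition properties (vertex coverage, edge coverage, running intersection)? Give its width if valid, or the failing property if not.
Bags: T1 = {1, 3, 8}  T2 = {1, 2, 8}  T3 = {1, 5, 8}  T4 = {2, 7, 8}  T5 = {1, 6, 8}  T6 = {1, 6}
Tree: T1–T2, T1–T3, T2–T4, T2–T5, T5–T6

No — vertex 4 appears in no bag.

A tree decomposition must satisfy three properties: every vertex lies in some bag; for every edge, both endpoints lie together in some bag; and for every vertex, the bags containing it form a connected subtree. Here vertex 4 appears in no bag, so the decomposition is invalid.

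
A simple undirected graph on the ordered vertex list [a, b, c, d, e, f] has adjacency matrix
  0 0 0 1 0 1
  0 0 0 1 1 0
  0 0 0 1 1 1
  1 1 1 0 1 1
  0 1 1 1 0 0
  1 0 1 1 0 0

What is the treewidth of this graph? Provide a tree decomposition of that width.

Treewidth 2.
One optimal decomposition is:
Bags: B1 = {c, d, e}  B2 = {b, d, e}  B3 = {c, d, f}  B4 = {a, d, f}
Tree: B1–B2, B1–B3, B3–B4

The largest bag has 3 vertices, giving width 2; this decomposition certifies tw(G) ≤ 2. On the other hand G contains the 3-clique {c, d, e}. A clique must lie in a single bag of any decomposition, so no decomposition can have width below 2. The upper and lower bounds meet at 2, so that is the treewidth.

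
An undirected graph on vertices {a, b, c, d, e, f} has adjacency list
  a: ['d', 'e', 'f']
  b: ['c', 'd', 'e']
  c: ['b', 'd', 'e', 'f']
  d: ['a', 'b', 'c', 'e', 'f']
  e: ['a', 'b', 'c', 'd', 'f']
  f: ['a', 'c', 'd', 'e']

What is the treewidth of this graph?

A width-3 tree decomposition is:
Bags: B1 = {b, c, d, e}  B2 = {c, d, e, f}  B3 = {a, d, e, f}
Tree: B1–B2, B2–B3
The largest bag has 4 vertices, giving width 3; this decomposition certifies tw(G) ≤ 3. For the lower bound, the 4 vertices {c, d, e, f} are pairwise adjacent, and any tree decomposition puts a clique entirely inside one bag — forcing width ≥ 3. Therefore the treewidth is 3.

3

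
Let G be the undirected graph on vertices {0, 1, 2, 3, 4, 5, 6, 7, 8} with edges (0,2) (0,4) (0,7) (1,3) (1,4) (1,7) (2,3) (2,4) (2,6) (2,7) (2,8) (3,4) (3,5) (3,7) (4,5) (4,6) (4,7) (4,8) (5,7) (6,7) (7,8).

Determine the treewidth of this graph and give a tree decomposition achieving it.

Every bag has size at most 4, so the width is 4 − 1 = 3 and tw(G) ≤ 3. For the lower bound, the 4 vertices {1, 3, 4, 7} are pairwise adjacent, and any tree decomposition puts a clique entirely inside one bag — forcing width ≥ 3. Hence tw(G) = 3 exactly.

Treewidth 3.
One such decomposition:
Bags: B1 = {2, 4, 6, 7}  B2 = {2, 3, 4, 7}  B3 = {2, 4, 7, 8}  B4 = {3, 4, 5, 7}  B5 = {1, 3, 4, 7}  B6 = {0, 2, 4, 7}
Tree: B1–B2, B2–B3, B2–B4, B2–B5, B1–B6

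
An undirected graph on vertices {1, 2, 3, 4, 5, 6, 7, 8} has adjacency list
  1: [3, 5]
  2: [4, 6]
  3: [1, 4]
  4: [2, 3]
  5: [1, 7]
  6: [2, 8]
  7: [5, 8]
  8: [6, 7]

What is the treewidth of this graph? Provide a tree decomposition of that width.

Treewidth 2.
One such decomposition:
Bags: B1 = {2, 4, 6}  B2 = {3, 4, 6}  B3 = {1, 3, 6}  B4 = {1, 5, 6}  B5 = {5, 6, 7}  B6 = {6, 7, 8}
Tree: B1–B2, B2–B3, B3–B4, B4–B5, B5–B6

The largest bag has 3 vertices, giving width 2; this decomposition certifies tw(G) ≤ 2. Since 6–2–4–3–1–5–7–8–6 is a cycle in G, G is not acyclic. Forests are exactly the graphs of treewidth ≤ 1, so tw(G) ≥ 2. Combining the bounds, tw(G) = 2.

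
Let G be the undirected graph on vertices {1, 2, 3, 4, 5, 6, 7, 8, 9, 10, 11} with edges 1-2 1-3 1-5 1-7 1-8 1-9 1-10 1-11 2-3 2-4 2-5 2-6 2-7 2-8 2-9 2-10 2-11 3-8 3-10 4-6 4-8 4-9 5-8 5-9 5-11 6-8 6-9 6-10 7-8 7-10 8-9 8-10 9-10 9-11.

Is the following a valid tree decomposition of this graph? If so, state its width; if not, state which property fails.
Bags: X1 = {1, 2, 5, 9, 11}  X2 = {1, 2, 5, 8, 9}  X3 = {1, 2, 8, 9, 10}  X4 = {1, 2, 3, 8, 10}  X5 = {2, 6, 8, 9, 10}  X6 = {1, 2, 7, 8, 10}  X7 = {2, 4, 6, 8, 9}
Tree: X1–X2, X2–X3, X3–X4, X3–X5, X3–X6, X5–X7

Vertex coverage: the bags together contain {1, 2, 3, 4, 5, 6, 7, 8, 9, 10, 11}, the full vertex set. Edge coverage: each edge of G has both endpoints in at least one bag. Running intersection: for every vertex, the bags containing it form a connected subtree. All three properties hold, so this is a valid tree decomposition of width max|bag| − 1 = 4, and hence tw(G) ≤ 4.

Yes; width 4.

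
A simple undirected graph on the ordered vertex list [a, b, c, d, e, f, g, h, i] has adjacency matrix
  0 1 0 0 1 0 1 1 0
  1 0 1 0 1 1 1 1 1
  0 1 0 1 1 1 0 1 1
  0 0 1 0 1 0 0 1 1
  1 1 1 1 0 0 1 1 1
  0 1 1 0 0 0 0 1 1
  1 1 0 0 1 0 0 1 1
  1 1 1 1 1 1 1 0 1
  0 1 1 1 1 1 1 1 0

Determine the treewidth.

A width-4 tree decomposition is:
Bags: B1 = {b, c, e, h, i}  B2 = {b, e, g, h, i}  B3 = {a, b, e, g, h}  B4 = {c, d, e, h, i}  B5 = {b, c, f, h, i}
Tree: B1–B2, B2–B3, B1–B4, B1–B5
Each bag holds 5 vertices, so the decomposition has width 4, which upper-bounds the treewidth. Conversely, {c, d, e, h, i} is a clique of size 5, and the vertices of any clique must share a bag in every tree decomposition; so some bag has ≥ 5 vertices and tw(G) ≥ 4. Combining the bounds, tw(G) = 4.

4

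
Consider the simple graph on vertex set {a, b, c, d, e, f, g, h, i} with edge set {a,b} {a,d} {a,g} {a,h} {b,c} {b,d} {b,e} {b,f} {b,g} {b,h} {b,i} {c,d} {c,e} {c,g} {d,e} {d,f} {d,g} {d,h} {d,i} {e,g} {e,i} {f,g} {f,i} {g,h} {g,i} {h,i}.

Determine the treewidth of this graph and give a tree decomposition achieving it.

Every bag has size at most 5, so the width is 5 − 1 = 4 and tw(G) ≤ 4. For the lower bound, the 5 vertices {b, c, d, e, g} are pairwise adjacent, and any tree decomposition puts a clique entirely inside one bag — forcing width ≥ 4. Hence tw(G) = 4 exactly.

Treewidth 4.
One such decomposition:
Bags: B1 = {b, d, g, h, i}  B2 = {a, b, d, g, h}  B3 = {b, d, e, g, i}  B4 = {b, d, f, g, i}  B5 = {b, c, d, e, g}
Tree: B1–B2, B1–B3, B1–B4, B3–B5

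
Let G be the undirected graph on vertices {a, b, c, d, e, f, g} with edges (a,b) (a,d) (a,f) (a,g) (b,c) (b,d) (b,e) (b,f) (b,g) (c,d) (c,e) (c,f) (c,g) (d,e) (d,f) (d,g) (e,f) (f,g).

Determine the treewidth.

A width-4 tree decomposition is:
Bags: B1 = {b, c, d, f, g}  B2 = {a, b, d, f, g}  B3 = {b, c, d, e, f}
Tree: B1–B2, B1–B3
The largest bag has 5 vertices, giving width 4; this decomposition certifies tw(G) ≤ 4. Conversely, {b, c, d, f, g} is a clique of size 5, and the vertices of any clique must share a bag in every tree decomposition; so some bag has ≥ 5 vertices and tw(G) ≥ 4. Therefore the treewidth is 4.

4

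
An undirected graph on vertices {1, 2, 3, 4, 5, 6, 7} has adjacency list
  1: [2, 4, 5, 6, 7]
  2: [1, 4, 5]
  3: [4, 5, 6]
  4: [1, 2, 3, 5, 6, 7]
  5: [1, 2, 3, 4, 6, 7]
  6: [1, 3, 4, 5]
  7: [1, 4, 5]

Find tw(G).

3

A width-3 tree decomposition is:
Bags: B1 = {1, 2, 4, 5}  B2 = {1, 4, 5, 7}  B3 = {1, 4, 5, 6}  B4 = {3, 4, 5, 6}
Tree: B1–B2, B1–B3, B3–B4
Every bag has size at most 4, so the width is 4 − 1 = 3 and tw(G) ≤ 3. On the other hand G contains the 4-clique {1, 2, 4, 5}. A clique must lie in a single bag of any decomposition, so no decomposition can have width below 3. The upper and lower bounds meet at 3, so that is the treewidth.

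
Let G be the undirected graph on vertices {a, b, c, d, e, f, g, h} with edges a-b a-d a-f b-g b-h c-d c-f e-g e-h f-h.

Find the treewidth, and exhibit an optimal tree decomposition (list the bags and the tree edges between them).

Treewidth 2.
One optimal decomposition is:
Bags: B1 = {c, d, f}  B2 = {a, d, f}  B3 = {a, f, h}  B4 = {a, b, h}  B5 = {b, e, h}  B6 = {b, e, g}
Tree: B1–B2, B2–B3, B3–B4, B4–B5, B5–B6

Each bag holds 3 vertices, so the decomposition has width 2, which upper-bounds the treewidth. For the lower bound, G contains the cycle c–d–a–f–c, so G is not a forest; only forests have treewidth ≤ 1, hence tw(G) ≥ 2. The upper and lower bounds meet at 2, so that is the treewidth.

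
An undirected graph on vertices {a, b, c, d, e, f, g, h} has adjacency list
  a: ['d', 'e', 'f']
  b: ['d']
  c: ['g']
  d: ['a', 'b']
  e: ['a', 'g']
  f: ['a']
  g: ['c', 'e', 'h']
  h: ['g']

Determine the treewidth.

1

A width-1 tree decomposition is:
Bags: B1 = {b, d}  B2 = {a, d}  B3 = {a, e}  B4 = {e, g}  B5 = {g, h}  B6 = {c, g}  B7 = {a, f}
Tree: B1–B2, B2–B3, B3–B4, B4–B5, B5–B6, B2–B7
Each bag holds 2 vertices, so the decomposition has width 1, which upper-bounds the treewidth. Since G has at least one edge (e.g. d–b), it is not an edgeless graph, so tw(G) ≥ 1. Hence tw(G) = 1 exactly.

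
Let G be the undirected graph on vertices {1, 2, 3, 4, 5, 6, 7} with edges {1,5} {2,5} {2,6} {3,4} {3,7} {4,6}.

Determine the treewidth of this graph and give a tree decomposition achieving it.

Treewidth 1.
Bags: B1 = {3, 7}  B2 = {3, 4}  B3 = {4, 6}  B4 = {2, 6}  B5 = {2, 5}  B6 = {1, 5}
Tree: B1–B2, B2–B3, B3–B4, B4–B5, B5–B6

The largest bag has 2 vertices, giving width 1; this decomposition certifies tw(G) ≤ 1. Any graph with an edge has treewidth ≥ 1, and G has the edge 7–3. Hence tw(G) = 1 exactly.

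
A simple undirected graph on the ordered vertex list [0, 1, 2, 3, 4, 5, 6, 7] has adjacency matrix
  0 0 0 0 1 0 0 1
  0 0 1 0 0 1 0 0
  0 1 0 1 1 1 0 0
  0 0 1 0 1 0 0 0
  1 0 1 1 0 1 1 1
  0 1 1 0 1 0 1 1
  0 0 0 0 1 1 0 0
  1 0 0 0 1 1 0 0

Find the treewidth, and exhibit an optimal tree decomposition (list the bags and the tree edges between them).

Treewidth 2.
Bags: B1 = {4, 5, 6}  B2 = {2, 4, 5}  B3 = {2, 3, 4}  B4 = {4, 5, 7}  B5 = {0, 4, 7}  B6 = {1, 2, 5}
Tree: B1–B2, B2–B3, B2–B4, B4–B5, B2–B6

The largest bag has 3 vertices, giving width 2; this decomposition certifies tw(G) ≤ 2. On the other hand G contains the 3-clique {1, 2, 5}. A clique must lie in a single bag of any decomposition, so no decomposition can have width below 2. The upper and lower bounds meet at 2, so that is the treewidth.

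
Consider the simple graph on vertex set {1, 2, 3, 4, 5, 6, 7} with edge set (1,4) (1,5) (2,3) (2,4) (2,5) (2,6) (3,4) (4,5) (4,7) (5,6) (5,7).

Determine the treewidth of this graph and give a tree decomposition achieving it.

Treewidth 2.
One optimal decomposition is:
Bags: B1 = {2, 4, 5}  B2 = {2, 5, 6}  B3 = {2, 3, 4}  B4 = {1, 4, 5}  B5 = {4, 5, 7}
Tree: B1–B2, B1–B3, B1–B4, B1–B5

The largest bag has 3 vertices, giving width 2; this decomposition certifies tw(G) ≤ 2. On the other hand G contains the 3-clique {2, 3, 4}. A clique must lie in a single bag of any decomposition, so no decomposition can have width below 2. The upper and lower bounds meet at 2, so that is the treewidth.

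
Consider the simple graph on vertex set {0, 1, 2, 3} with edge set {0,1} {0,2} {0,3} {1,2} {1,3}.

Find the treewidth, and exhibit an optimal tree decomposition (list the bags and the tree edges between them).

Treewidth 2.
One such decomposition:
Bags: B1 = {0, 1, 3}  B2 = {0, 1, 2}
Tree: B1–B2

Every bag has size at most 3, so the width is 3 − 1 = 2 and tw(G) ≤ 2. For the lower bound, the 3 vertices {0, 1, 2} are pairwise adjacent, and any tree decomposition puts a clique entirely inside one bag — forcing width ≥ 2. Hence tw(G) = 2 exactly.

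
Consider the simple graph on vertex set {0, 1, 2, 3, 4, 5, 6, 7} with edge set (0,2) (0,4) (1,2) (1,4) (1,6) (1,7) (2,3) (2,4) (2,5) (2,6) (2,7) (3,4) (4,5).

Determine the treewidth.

2

A width-2 tree decomposition is:
Bags: B1 = {1, 2, 6}  B2 = {1, 2, 4}  B3 = {2, 3, 4}  B4 = {1, 2, 7}  B5 = {2, 4, 5}  B6 = {0, 2, 4}
Tree: B1–B2, B2–B3, B1–B4, B2–B5, B2–B6
The largest bag has 3 vertices, giving width 2; this decomposition certifies tw(G) ≤ 2. For the lower bound, the 3 vertices {0, 2, 4} are pairwise adjacent, and any tree decomposition puts a clique entirely inside one bag — forcing width ≥ 2. Combining the bounds, tw(G) = 2.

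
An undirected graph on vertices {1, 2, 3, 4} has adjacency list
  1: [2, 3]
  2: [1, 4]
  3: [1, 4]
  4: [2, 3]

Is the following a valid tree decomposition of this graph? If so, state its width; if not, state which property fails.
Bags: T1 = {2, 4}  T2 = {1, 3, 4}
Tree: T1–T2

A tree decomposition must satisfy three properties: every vertex lies in some bag; for every edge, both endpoints lie together in some bag; and for every vertex, the bags containing it form a connected subtree. Here edge (1,2) lies in no bag, so the decomposition is invalid.

No — edge (1,2) lies in no bag.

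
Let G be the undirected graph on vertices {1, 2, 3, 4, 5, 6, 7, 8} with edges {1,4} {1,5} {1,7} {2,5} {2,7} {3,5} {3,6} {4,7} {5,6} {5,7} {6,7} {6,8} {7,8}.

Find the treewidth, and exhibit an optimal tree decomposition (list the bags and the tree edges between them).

Each bag holds 3 vertices, so the decomposition has width 2, which upper-bounds the treewidth. For the lower bound, the 3 vertices {3, 5, 6} are pairwise adjacent, and any tree decomposition puts a clique entirely inside one bag — forcing width ≥ 2. Hence tw(G) = 2 exactly.

Treewidth 2.
One such decomposition:
Bags: B1 = {1, 5, 7}  B2 = {1, 4, 7}  B3 = {2, 5, 7}  B4 = {5, 6, 7}  B5 = {3, 5, 6}  B6 = {6, 7, 8}
Tree: B1–B2, B1–B3, B1–B4, B4–B5, B4–B6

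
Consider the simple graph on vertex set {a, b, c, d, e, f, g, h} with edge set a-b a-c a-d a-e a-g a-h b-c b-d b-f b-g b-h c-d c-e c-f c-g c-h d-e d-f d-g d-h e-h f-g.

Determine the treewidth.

A width-4 tree decomposition is:
Bags: B1 = {a, b, c, d, g}  B2 = {a, b, c, d, h}  B3 = {b, c, d, f, g}  B4 = {a, c, d, e, h}
Tree: B1–B2, B1–B3, B2–B4
Each bag holds 5 vertices, so the decomposition has width 4, which upper-bounds the treewidth. For the lower bound, the 5 vertices {a, c, d, e, h} are pairwise adjacent, and any tree decomposition puts a clique entirely inside one bag — forcing width ≥ 4. Therefore the treewidth is 4.

4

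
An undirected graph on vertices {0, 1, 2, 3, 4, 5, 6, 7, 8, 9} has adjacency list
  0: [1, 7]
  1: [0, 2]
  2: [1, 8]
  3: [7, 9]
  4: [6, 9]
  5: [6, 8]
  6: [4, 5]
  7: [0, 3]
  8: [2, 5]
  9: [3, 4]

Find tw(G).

2

A width-2 tree decomposition is:
Bags: B1 = {0, 3, 7}  B2 = {0, 1, 3}  B3 = {1, 2, 3}  B4 = {2, 3, 8}  B5 = {3, 5, 8}  B6 = {3, 5, 6}  B7 = {3, 4, 6}  B8 = {3, 4, 9}
Tree: B1–B2, B2–B3, B3–B4, B4–B5, B5–B6, B6–B7, B7–B8
The largest bag has 3 vertices, giving width 2; this decomposition certifies tw(G) ≤ 2. The edges 3–7–0–1–2–8–5–6–4–9–3 form a cycle, so G is not a tree and its treewidth is at least 2. Combining the bounds, tw(G) = 2.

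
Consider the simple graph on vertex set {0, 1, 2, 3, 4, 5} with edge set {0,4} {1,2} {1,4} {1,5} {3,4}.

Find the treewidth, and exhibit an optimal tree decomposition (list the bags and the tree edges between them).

Treewidth 1.
Bags: B1 = {1, 5}  B2 = {1, 4}  B3 = {0, 4}  B4 = {3, 4}  B5 = {1, 2}
Tree: B1–B2, B2–B3, B2–B4, B2–B5

Every bag has size at most 2, so the width is 2 − 1 = 1 and tw(G) ≤ 1. Any graph with an edge has treewidth ≥ 1, and G has the edge 1–5. Hence tw(G) = 1 exactly.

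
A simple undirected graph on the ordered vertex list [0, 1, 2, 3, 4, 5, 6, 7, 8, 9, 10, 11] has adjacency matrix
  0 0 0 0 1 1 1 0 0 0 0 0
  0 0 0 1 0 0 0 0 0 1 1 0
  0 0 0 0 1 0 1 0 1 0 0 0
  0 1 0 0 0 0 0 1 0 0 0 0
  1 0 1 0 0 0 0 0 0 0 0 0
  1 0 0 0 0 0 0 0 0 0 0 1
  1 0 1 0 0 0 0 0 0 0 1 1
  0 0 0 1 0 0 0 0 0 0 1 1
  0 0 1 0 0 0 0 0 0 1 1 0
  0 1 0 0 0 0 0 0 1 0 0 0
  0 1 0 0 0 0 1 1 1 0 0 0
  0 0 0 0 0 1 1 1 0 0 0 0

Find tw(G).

A width-3 tree decomposition is:
Bags: B1 = {0, 2, 4, 5}  B2 = {0, 2, 5, 6}  B3 = {2, 5, 6, 11}  B4 = {2, 6, 8, 11}  B5 = {6, 8, 10, 11}  B6 = {7, 8, 10, 11}  B7 = {7, 8, 9, 10}  B8 = {1, 7, 9, 10}  B9 = {1, 3, 7, 9}
Tree: B1–B2, B2–B3, B3–B4, B4–B5, B5–B6, B6–B7, B7–B8, B8–B9
Each bag holds 4 vertices, so the decomposition has width 3, which upper-bounds the treewidth. For the lower bound: the 4 vertex sets {0,4,5}, {2}, {6}, {7,8,10,11} are disjoint, each induces a connected subgraph, and every pair is joined by at least one edge of G. Contracting each set to a single vertex therefore yields K_{4} as a minor, and since treewidth is minor-monotone, tw(G) ≥ tw(K_{4}) = 3. Hence tw(G) = 3 exactly.

3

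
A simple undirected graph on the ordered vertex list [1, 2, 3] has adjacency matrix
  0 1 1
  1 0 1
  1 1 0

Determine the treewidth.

2

A width-2 tree decomposition is:
Bags: B1 = {1, 2, 3}
Tree: (single bag)
With just one bag of size 3, the width is 3 − 1 = 2, so tw(G) ≤ 2. Conversely, {1, 2, 3} is a clique of size 3, and the vertices of any clique must share a bag in every tree decomposition; so some bag has ≥ 3 vertices and tw(G) ≥ 2. The upper and lower bounds meet at 2, so that is the treewidth.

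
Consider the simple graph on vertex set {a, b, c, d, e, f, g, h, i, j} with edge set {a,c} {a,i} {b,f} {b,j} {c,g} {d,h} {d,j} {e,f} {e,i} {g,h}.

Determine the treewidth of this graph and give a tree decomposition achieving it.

Treewidth 2.
Bags: B1 = {a, c, g}  B2 = {a, g, i}  B3 = {e, g, i}  B4 = {e, f, g}  B5 = {b, f, g}  B6 = {b, g, j}  B7 = {d, g, j}  B8 = {d, g, h}
Tree: B1–B2, B2–B3, B3–B4, B4–B5, B5–B6, B6–B7, B7–B8

Every bag has size at most 3, so the width is 3 − 1 = 2 and tw(G) ≤ 2. The edges g–c–a–i–e–f–b–j–d–h–g form a cycle, so G is not a tree and its treewidth is at least 2. The upper and lower bounds meet at 2, so that is the treewidth.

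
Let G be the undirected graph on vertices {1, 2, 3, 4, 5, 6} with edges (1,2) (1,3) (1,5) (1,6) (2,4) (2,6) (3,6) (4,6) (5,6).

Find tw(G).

2

A width-2 tree decomposition is:
Bags: B1 = {1, 2, 6}  B2 = {1, 5, 6}  B3 = {2, 4, 6}  B4 = {1, 3, 6}
Tree: B1–B2, B1–B3, B2–B4
Every bag has size at most 3, so the width is 3 − 1 = 2 and tw(G) ≤ 2. On the other hand G contains the 3-clique {1, 2, 6}. A clique must lie in a single bag of any decomposition, so no decomposition can have width below 2. Combining the bounds, tw(G) = 2.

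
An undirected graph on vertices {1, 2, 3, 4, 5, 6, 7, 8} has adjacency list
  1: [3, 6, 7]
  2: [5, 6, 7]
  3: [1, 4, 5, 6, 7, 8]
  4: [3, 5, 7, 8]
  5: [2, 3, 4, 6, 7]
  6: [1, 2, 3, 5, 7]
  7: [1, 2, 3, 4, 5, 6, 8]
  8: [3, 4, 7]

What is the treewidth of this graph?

3

A width-3 tree decomposition is:
Bags: B1 = {3, 5, 6, 7}  B2 = {3, 4, 5, 7}  B3 = {1, 3, 6, 7}  B4 = {2, 5, 6, 7}  B5 = {3, 4, 7, 8}
Tree: B1–B2, B1–B3, B1–B4, B2–B5
Every bag has size at most 4, so the width is 4 − 1 = 3 and tw(G) ≤ 3. For the lower bound, the 4 vertices {2, 5, 6, 7} are pairwise adjacent, and any tree decomposition puts a clique entirely inside one bag — forcing width ≥ 3. Hence tw(G) = 3 exactly.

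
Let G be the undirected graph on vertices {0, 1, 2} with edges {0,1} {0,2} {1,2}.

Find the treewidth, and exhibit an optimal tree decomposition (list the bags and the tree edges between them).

With just one bag of size 3, the width is 3 − 1 = 2, so tw(G) ≤ 2. On the other hand G contains the 3-clique {0, 1, 2}. A clique must lie in a single bag of any decomposition, so no decomposition can have width below 2. The upper and lower bounds meet at 2, so that is the treewidth.

Treewidth 2.
Bags: B1 = {0, 1, 2}
Tree: (single bag)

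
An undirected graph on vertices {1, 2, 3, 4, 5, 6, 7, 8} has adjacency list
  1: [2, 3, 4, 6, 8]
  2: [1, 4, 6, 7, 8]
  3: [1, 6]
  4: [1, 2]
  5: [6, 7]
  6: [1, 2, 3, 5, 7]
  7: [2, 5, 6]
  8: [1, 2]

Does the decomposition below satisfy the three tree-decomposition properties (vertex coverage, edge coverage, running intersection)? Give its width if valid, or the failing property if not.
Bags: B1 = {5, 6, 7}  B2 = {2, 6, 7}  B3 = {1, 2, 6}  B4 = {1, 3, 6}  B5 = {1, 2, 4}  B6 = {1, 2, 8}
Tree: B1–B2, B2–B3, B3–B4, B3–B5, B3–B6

Yes; width 2.

Every vertex of G appears in some bag (union = {1, 2, 3, 4, 5, 6, 7, 8}); every edge is covered by a bag; and for each vertex v the set of bags containing v is connected in the bag tree. The decomposition is therefore valid. The largest bag has 3 vertices, so the width is 2.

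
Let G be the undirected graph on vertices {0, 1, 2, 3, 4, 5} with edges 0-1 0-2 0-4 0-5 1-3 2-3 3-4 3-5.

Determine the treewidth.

A width-2 tree decomposition is:
Bags: B1 = {0, 1, 3}  B2 = {0, 2, 3}  B3 = {0, 3, 5}  B4 = {0, 3, 4}
Tree: B1–B2, B2–B3, B3–B4
Every bag has size at most 3, so the width is 3 − 1 = 2 and tw(G) ≤ 2. The edges 1–0–2–3–1 form a cycle, so G is not a tree and its treewidth is at least 2. Hence tw(G) = 2 exactly.

2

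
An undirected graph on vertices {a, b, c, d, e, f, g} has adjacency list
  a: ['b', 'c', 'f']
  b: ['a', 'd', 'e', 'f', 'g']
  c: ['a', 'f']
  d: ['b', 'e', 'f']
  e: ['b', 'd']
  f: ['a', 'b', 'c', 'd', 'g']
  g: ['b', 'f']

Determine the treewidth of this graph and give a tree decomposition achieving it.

Treewidth 2.
One optimal decomposition is:
Bags: B1 = {b, d, e}  B2 = {b, d, f}  B3 = {b, f, g}  B4 = {a, b, f}  B5 = {a, c, f}
Tree: B1–B2, B2–B3, B3–B4, B4–B5

Each bag holds 3 vertices, so the decomposition has width 2, which upper-bounds the treewidth. For the lower bound, the 3 vertices {b, d, e} are pairwise adjacent, and any tree decomposition puts a clique entirely inside one bag — forcing width ≥ 2. The upper and lower bounds meet at 2, so that is the treewidth.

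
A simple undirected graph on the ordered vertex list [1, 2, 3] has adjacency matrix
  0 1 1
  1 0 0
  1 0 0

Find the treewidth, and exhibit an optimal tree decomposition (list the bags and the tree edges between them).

Treewidth 1.
One optimal decomposition is:
Bags: B1 = {1, 2}  B2 = {1, 3}
Tree: B1–B2

Every bag has size at most 2, so the width is 2 − 1 = 1 and tw(G) ≤ 1. Since G has at least one edge (e.g. 1–2), it is not an edgeless graph, so tw(G) ≥ 1. Therefore the treewidth is 1.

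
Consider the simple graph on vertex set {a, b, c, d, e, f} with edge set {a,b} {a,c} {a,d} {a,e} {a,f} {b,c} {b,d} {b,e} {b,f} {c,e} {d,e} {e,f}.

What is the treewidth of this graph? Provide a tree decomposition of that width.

Treewidth 3.
One such decomposition:
Bags: B1 = {a, b, e, f}  B2 = {a, b, c, e}  B3 = {a, b, d, e}
Tree: B1–B2, B2–B3

Every bag has size at most 4, so the width is 4 − 1 = 3 and tw(G) ≤ 3. On the other hand G contains the 4-clique {a, b, d, e}. A clique must lie in a single bag of any decomposition, so no decomposition can have width below 3. Combining the bounds, tw(G) = 3.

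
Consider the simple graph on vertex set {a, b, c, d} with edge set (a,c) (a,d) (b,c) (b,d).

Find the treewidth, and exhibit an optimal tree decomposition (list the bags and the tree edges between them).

Treewidth 2.
One such decomposition:
Bags: B1 = {b, c, d}  B2 = {a, c, d}
Tree: B1–B2

Every bag has size at most 3, so the width is 3 − 1 = 2 and tw(G) ≤ 2. For the lower bound, G contains the cycle d–b–c–a–d, so G is not a forest; only forests have treewidth ≤ 1, hence tw(G) ≥ 2. Hence tw(G) = 2 exactly.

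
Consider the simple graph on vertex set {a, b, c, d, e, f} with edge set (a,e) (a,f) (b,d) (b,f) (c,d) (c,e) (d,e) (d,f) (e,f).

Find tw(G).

A width-2 tree decomposition is:
Bags: B1 = {d, e, f}  B2 = {c, d, e}  B3 = {a, e, f}  B4 = {b, d, f}
Tree: B1–B2, B1–B3, B1–B4
The largest bag has 3 vertices, giving width 2; this decomposition certifies tw(G) ≤ 2. On the other hand G contains the 3-clique {c, d, e}. A clique must lie in a single bag of any decomposition, so no decomposition can have width below 2. Combining the bounds, tw(G) = 2.

2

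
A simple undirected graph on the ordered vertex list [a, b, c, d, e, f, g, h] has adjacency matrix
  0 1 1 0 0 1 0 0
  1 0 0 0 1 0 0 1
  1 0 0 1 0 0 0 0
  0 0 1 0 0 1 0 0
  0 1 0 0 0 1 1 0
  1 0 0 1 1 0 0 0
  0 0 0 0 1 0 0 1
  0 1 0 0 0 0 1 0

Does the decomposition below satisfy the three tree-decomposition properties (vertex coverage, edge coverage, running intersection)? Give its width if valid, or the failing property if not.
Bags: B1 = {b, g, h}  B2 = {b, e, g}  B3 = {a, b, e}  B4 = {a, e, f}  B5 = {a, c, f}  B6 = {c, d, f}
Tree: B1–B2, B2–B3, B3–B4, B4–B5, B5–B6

Every vertex of G appears in some bag (union = {a, b, c, d, e, f, g, h}); every edge is covered by a bag; and for each vertex v the set of bags containing v is connected in the bag tree. The decomposition is therefore valid. The largest bag has 3 vertices, so the width is 2.

Yes; width 2.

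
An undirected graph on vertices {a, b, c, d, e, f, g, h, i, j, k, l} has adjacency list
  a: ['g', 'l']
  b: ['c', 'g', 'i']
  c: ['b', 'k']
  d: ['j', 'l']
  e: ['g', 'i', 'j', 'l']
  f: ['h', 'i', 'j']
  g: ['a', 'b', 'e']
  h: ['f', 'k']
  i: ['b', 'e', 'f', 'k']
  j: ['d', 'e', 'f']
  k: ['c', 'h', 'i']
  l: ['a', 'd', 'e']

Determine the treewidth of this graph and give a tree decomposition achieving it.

Treewidth 3.
Bags: B1 = {b, c, h, k}  B2 = {b, h, i, k}  B3 = {b, f, h, i}  B4 = {b, f, g, i}  B5 = {e, f, g, i}  B6 = {e, f, g, j}  B7 = {a, e, g, j}  B8 = {a, e, j, l}  B9 = {a, d, j, l}
Tree: B1–B2, B2–B3, B3–B4, B4–B5, B5–B6, B6–B7, B7–B8, B8–B9

The largest bag has 4 vertices, giving width 3; this decomposition certifies tw(G) ≤ 3. For the lower bound: the 4 vertex sets {c,h,k}, {b}, {i}, {e,f,g,j} are disjoint, each induces a connected subgraph, and every pair is joined by at least one edge of G. Contracting each set to a single vertex therefore yields K_{4} as a minor, and since treewidth is minor-monotone, tw(G) ≥ tw(K_{4}) = 3. The upper and lower bounds meet at 3, so that is the treewidth.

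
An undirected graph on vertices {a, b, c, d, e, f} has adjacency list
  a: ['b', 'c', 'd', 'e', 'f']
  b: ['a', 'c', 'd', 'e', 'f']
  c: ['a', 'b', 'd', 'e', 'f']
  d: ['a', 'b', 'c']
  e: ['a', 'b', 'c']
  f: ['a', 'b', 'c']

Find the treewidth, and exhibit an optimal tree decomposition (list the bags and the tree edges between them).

Treewidth 3.
One such decomposition:
Bags: B1 = {a, b, c, d}  B2 = {a, b, c, f}  B3 = {a, b, c, e}
Tree: B1–B2, B2–B3

The largest bag has 4 vertices, giving width 3; this decomposition certifies tw(G) ≤ 3. On the other hand G contains the 4-clique {a, b, c, d}. A clique must lie in a single bag of any decomposition, so no decomposition can have width below 3. Hence tw(G) = 3 exactly.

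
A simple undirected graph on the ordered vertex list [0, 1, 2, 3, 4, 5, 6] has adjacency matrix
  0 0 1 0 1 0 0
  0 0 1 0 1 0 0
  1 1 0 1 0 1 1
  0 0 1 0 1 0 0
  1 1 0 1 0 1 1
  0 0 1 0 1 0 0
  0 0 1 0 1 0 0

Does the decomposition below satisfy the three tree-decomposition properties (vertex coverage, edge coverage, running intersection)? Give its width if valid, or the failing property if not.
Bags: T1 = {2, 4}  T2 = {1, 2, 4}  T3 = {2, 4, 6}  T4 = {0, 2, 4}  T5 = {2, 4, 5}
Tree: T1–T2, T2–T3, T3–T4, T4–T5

A tree decomposition must satisfy three properties: every vertex lies in some bag; for every edge, both endpoints lie together in some bag; and for every vertex, the bags containing it form a connected subtree. Here vertex 3 appears in no bag, so the decomposition is invalid.

No — vertex 3 appears in no bag.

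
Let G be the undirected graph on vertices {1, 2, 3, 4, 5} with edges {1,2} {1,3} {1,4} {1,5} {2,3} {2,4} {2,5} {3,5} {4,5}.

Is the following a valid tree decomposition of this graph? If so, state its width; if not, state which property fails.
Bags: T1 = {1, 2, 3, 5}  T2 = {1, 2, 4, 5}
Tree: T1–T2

Checking the three conditions: (i) the bags cover all of {1, 2, 3, 4, 5}; (ii) for each edge, some bag contains both endpoints; (iii) the bags containing any fixed vertex form a subtree. All hold, so the decomposition is valid with width 4 − 1 = 3.

Yes; width 3.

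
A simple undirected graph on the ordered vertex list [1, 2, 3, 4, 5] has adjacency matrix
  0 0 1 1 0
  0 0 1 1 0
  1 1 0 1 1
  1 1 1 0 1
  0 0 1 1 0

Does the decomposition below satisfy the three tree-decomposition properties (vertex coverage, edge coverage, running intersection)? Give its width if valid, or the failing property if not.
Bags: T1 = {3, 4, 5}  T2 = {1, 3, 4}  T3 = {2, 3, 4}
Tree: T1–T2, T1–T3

Yes; width 2.

Checking the three conditions: (i) the bags cover all of {1, 2, 3, 4, 5}; (ii) for each edge, some bag contains both endpoints; (iii) the bags containing any fixed vertex form a subtree. All hold, so the decomposition is valid with width 3 − 1 = 2.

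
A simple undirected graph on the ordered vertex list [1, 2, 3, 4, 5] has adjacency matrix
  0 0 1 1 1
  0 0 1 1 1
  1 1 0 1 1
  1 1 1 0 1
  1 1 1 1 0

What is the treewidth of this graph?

A width-3 tree decomposition is:
Bags: B1 = {2, 3, 4, 5}  B2 = {1, 3, 4, 5}
Tree: B1–B2
The largest bag has 4 vertices, giving width 3; this decomposition certifies tw(G) ≤ 3. For the lower bound, the 4 vertices {1, 3, 4, 5} are pairwise adjacent, and any tree decomposition puts a clique entirely inside one bag — forcing width ≥ 3. Therefore the treewidth is 3.

3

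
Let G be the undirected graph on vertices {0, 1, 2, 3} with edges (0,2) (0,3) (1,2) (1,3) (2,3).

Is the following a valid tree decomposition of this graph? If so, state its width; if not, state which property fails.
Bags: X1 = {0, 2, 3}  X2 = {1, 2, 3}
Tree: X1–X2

Vertex coverage: the bags together contain {0, 1, 2, 3}, the full vertex set. Edge coverage: each edge of G has both endpoints in at least one bag. Running intersection: for every vertex, the bags containing it form a connected subtree. All three properties hold, so this is a valid tree decomposition of width max|bag| − 1 = 2, and hence tw(G) ≤ 2.

Yes; width 2.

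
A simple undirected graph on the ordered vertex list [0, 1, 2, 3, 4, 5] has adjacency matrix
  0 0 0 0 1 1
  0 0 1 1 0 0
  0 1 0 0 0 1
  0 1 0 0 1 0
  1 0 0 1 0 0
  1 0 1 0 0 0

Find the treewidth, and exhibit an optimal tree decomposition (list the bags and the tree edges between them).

Treewidth 2.
One such decomposition:
Bags: B1 = {0, 2, 5}  B2 = {0, 1, 2}  B3 = {0, 1, 3}  B4 = {0, 3, 4}
Tree: B1–B2, B2–B3, B3–B4

Every bag has size at most 3, so the width is 3 − 1 = 2 and tw(G) ≤ 2. The edges 0–5–2–1–3–4–0 form a cycle, so G is not a tree and its treewidth is at least 2. Therefore the treewidth is 2.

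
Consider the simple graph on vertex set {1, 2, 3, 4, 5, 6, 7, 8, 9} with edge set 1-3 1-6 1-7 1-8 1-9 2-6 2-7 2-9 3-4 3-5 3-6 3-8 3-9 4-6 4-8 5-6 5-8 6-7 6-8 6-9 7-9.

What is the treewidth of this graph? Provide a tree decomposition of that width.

Every bag has size at most 4, so the width is 4 − 1 = 3 and tw(G) ≤ 3. Conversely, {2, 6, 7, 9} is a clique of size 4, and the vertices of any clique must share a bag in every tree decomposition; so some bag has ≥ 4 vertices and tw(G) ≥ 3. Therefore the treewidth is 3.

Treewidth 3.
One optimal decomposition is:
Bags: B1 = {3, 4, 6, 8}  B2 = {1, 3, 6, 8}  B3 = {1, 3, 6, 9}  B4 = {1, 6, 7, 9}  B5 = {2, 6, 7, 9}  B6 = {3, 5, 6, 8}
Tree: B1–B2, B2–B3, B3–B4, B4–B5, B1–B6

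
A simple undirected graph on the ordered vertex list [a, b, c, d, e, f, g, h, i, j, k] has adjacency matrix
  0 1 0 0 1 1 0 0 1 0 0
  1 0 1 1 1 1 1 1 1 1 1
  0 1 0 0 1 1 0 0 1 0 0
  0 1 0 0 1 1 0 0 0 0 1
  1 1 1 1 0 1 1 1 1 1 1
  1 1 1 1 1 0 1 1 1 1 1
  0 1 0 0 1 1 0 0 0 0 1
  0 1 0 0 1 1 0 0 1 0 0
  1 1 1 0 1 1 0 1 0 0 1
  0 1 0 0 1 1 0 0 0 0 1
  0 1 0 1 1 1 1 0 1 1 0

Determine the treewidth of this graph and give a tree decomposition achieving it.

The largest bag has 5 vertices, giving width 4; this decomposition certifies tw(G) ≤ 4. Conversely, {b, e, f, h, i} is a clique of size 5, and the vertices of any clique must share a bag in every tree decomposition; so some bag has ≥ 5 vertices and tw(G) ≥ 4. Therefore the treewidth is 4.

Treewidth 4.
One such decomposition:
Bags: B1 = {b, e, f, i, k}  B2 = {b, d, e, f, k}  B3 = {b, e, f, g, k}  B4 = {b, e, f, h, i}  B5 = {b, e, f, j, k}  B6 = {a, b, e, f, i}  B7 = {b, c, e, f, i}
Tree: B1–B2, B1–B3, B1–B4, B3–B5, B1–B6, B6–B7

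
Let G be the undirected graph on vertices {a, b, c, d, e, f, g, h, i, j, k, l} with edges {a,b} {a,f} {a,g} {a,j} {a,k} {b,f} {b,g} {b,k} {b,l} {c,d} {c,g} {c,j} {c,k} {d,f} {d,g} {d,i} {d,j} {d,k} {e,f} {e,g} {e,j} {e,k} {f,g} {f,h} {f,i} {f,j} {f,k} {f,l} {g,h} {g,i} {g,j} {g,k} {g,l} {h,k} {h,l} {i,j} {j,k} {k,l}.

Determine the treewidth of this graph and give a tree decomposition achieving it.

Treewidth 4.
Bags: B1 = {a, f, g, j, k}  B2 = {a, b, f, g, k}  B3 = {d, f, g, j, k}  B4 = {e, f, g, j, k}  B5 = {d, f, g, i, j}  B6 = {b, f, g, k, l}  B7 = {c, d, g, j, k}  B8 = {f, g, h, k, l}
Tree: B1–B2, B1–B3, B1–B4, B3–B5, B2–B6, B3–B7, B6–B8

Every bag has size at most 5, so the width is 5 − 1 = 4 and tw(G) ≤ 4. For the lower bound, the 5 vertices {c, d, g, j, k} are pairwise adjacent, and any tree decomposition puts a clique entirely inside one bag — forcing width ≥ 4. The upper and lower bounds meet at 4, so that is the treewidth.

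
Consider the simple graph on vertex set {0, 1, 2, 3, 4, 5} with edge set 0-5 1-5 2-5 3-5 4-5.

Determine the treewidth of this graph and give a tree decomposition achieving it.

Each bag holds 2 vertices, so the decomposition has width 1, which upper-bounds the treewidth. Any graph with an edge has treewidth ≥ 1, and G has the edge 3–5. Therefore the treewidth is 1.

Treewidth 1.
One such decomposition:
Bags: B1 = {3, 5}  B2 = {4, 5}  B3 = {2, 5}  B4 = {0, 5}  B5 = {1, 5}
Tree: B1–B2, B2–B3, B3–B4, B1–B5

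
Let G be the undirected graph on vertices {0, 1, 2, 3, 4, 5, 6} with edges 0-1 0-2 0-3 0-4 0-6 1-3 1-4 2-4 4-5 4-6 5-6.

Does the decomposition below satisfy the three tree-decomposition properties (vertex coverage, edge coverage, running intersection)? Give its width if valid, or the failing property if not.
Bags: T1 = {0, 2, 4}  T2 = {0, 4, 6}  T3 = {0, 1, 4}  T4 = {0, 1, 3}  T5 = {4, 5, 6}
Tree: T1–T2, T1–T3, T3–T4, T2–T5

Yes; width 2.

Vertex coverage: the bags together contain {0, 1, 2, 3, 4, 5, 6}, the full vertex set. Edge coverage: each edge of G has both endpoints in at least one bag. Running intersection: for every vertex, the bags containing it form a connected subtree. All three properties hold, so this is a valid tree decomposition of width max|bag| − 1 = 2, and hence tw(G) ≤ 2.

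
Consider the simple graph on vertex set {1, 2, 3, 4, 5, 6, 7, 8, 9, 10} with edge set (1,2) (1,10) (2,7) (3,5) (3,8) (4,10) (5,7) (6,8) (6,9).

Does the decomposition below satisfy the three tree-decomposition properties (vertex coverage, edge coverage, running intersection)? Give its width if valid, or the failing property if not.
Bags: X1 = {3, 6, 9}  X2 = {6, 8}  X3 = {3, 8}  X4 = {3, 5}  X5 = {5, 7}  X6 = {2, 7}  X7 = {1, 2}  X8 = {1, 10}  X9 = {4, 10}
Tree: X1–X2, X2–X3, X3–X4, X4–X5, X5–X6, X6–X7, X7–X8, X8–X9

No — bags containing vertex 3 are not connected in the tree.

A tree decomposition must satisfy three properties: every vertex lies in some bag; for every edge, both endpoints lie together in some bag; and for every vertex, the bags containing it form a connected subtree. Here bags containing vertex 3 are not connected in the tree, so the decomposition is invalid.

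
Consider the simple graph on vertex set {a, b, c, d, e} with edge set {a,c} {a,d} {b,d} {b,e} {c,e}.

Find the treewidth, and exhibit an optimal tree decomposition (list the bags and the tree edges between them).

Treewidth 2.
One such decomposition:
Bags: B1 = {b, d, e}  B2 = {c, d, e}  B3 = {a, c, d}
Tree: B1–B2, B2–B3

Every bag has size at most 3, so the width is 3 − 1 = 2 and tw(G) ≤ 2. For the lower bound, G contains the cycle d–b–e–c–a–d, so G is not a forest; only forests have treewidth ≤ 1, hence tw(G) ≥ 2. The upper and lower bounds meet at 2, so that is the treewidth.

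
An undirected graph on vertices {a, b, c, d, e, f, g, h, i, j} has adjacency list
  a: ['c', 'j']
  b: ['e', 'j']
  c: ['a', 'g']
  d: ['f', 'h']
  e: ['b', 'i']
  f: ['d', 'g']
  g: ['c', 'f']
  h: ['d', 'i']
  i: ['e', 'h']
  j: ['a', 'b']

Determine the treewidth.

2

A width-2 tree decomposition is:
Bags: B1 = {e, h, i}  B2 = {b, e, h}  B3 = {b, h, j}  B4 = {a, h, j}  B5 = {a, c, h}  B6 = {c, g, h}  B7 = {f, g, h}  B8 = {d, f, h}
Tree: B1–B2, B2–B3, B3–B4, B4–B5, B5–B6, B6–B7, B7–B8
Each bag holds 3 vertices, so the decomposition has width 2, which upper-bounds the treewidth. Since h–i–e–b–j–a–c–g–f–d–h is a cycle in G, G is not acyclic. Forests are exactly the graphs of treewidth ≤ 1, so tw(G) ≥ 2. Combining the bounds, tw(G) = 2.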